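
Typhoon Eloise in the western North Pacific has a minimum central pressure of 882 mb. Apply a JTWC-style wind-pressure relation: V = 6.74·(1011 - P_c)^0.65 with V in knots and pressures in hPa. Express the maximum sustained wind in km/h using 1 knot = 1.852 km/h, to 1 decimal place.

293.9 km/h

ΔP = 1011 − 882 = 129 mb.
V ≈ 6.74 × 129^0.65 = 6.74 × 23.544 ≈ 158.688 kt.
158.688 × 1.852 ≈ 293.89 km/h → 293.9 km/h.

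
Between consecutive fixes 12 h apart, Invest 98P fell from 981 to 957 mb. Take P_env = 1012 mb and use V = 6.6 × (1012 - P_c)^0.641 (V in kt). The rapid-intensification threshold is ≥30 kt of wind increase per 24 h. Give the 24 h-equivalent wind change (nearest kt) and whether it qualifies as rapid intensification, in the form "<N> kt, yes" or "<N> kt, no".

V₁: ΔP = 31, V ≈ 6.6 × 31^0.641 ≈ 59.64 kt.
V₂: ΔP = 55, V ≈ 6.6 × 55^0.641 ≈ 86.12 kt.
ΔV over 12 h = 26.48 kt → 24 h equivalent = 26.48 × 24/12 ≈ 52.96 kt.
53 kt ≥ 30 kt ⇒ rapid intensification.

53 kt, yes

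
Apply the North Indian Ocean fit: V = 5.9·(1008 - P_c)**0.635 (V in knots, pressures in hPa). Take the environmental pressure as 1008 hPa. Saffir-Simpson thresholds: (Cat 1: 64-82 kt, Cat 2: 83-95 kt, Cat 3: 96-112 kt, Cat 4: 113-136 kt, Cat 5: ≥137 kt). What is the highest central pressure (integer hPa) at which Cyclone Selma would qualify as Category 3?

927 hPa

Category 3 begins at V = 96 kt.
Required ΔP = (96/5.9)^(1/0.635) = 16.271^1.575 ≈ 80.86 hPa.
P_c ≤ 1008 − 80.86 = 927.14, so the highest integer P_c is 927 hPa.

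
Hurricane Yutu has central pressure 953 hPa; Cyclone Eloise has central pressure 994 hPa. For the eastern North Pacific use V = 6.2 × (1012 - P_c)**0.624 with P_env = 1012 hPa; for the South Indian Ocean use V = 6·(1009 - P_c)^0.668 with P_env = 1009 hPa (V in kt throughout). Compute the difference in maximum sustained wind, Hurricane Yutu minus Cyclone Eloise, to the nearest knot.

Hurricane Yutu: ΔP = 59; V ≈ 6.2 × 59^0.624 ≈ 78.96 kt.
Cyclone Eloise: ΔP = 15; V ≈ 6 × 15^0.668 ≈ 36.63 kt.
Difference ≈ 78.96 − 36.63 = 42.33 → 42 kt.

42 kt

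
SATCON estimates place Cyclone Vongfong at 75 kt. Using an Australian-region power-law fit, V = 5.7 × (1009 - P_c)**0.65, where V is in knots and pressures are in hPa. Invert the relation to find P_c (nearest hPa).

ΔP = (V / 5.7)^(1/0.65) = (75/5.7)^1.538.
75/5.7 = 13.158; 13.158^1.538 ≈ 52.70 hPa.
P_c = 1009 − 52.70 = 956.30 ≈ 956 hPa.

956 hPa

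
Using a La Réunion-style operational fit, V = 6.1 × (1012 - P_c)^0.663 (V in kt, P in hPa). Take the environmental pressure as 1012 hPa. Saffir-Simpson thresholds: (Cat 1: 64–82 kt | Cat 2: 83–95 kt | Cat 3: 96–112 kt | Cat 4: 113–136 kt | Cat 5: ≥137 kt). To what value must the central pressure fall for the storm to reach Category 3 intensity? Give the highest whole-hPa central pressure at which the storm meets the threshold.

Category 3 begins at V = 96 kt.
Required ΔP = (96/6.1)^(1/0.663) = 15.738^1.508 ≈ 63.88 hPa.
P_c ≤ 1012 − 63.88 = 948.12, so the highest integer P_c is 948 hPa.

948 hPa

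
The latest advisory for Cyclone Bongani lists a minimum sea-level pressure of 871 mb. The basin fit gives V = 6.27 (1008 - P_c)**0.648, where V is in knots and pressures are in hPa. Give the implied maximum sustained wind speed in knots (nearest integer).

152 kt

ΔP = 1008 − 871 = 137 mb.
137^0.648 ≈ 24.243.
V ≈ 6.27 × 24.243 ≈ 152.0 kt.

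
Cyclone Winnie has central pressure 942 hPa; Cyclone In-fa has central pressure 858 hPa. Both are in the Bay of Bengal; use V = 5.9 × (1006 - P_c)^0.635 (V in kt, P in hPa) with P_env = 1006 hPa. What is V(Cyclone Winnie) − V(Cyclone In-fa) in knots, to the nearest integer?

Cyclone Winnie: ΔP = 64; V ≈ 5.9 × 64^0.635 ≈ 82.75 kt.
Cyclone In-fa: ΔP = 148; V ≈ 5.9 × 148^0.635 ≈ 140.92 kt.
Difference ≈ 82.75 − 140.92 = -58.17 → -58 kt.

-58 kt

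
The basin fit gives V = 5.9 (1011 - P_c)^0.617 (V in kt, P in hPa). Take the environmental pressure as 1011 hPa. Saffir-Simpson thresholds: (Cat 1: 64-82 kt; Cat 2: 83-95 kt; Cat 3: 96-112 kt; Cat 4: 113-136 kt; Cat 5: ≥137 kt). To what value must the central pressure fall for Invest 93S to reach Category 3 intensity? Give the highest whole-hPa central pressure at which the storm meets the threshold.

Category 3 begins at V = 96 kt.
Required ΔP = (96/5.9)^(1/0.617) = 16.271^1.621 ≈ 91.92 hPa.
P_c ≤ 1011 − 91.92 = 919.08, so the highest integer P_c is 919 hPa.

919 hPa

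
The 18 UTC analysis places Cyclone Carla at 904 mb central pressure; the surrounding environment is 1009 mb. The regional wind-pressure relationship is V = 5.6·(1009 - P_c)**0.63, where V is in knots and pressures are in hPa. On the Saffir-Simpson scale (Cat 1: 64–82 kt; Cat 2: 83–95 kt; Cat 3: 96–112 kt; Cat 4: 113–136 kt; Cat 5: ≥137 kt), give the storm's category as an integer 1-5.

3

ΔP = 1009 − 904 = 105 mb.
V ≈ 5.6 × 105^0.63 = 5.6 × 18.77 ≈ 105 kt.
105 kt falls in the Category 3 band.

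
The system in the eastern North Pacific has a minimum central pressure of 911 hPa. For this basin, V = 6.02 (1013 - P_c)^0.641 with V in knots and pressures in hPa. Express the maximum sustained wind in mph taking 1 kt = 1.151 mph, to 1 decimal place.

ΔP = 1013 − 911 = 102 hPa.
V ≈ 6.02 × 102^0.641 = 6.02 × 19.387 ≈ 116.710 kt.
116.710 × 1.151 ≈ 134.33 mph → 134.3 mph.

134.3 mph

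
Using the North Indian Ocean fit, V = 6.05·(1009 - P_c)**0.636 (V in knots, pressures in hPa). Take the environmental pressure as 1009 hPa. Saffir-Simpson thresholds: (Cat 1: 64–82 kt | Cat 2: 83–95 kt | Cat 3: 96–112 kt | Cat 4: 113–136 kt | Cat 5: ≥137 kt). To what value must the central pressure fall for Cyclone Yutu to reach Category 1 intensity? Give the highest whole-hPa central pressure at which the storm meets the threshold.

Category 1 begins at V = 64 kt.
Required ΔP = (64/6.05)^(1/0.636) = 10.579^1.572 ≈ 40.81 hPa.
P_c ≤ 1009 − 40.81 = 968.19, so the highest integer P_c is 968 hPa.

968 hPa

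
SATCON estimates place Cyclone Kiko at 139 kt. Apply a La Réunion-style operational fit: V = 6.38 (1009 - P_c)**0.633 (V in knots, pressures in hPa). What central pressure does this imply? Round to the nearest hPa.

ΔP = (V / 6.38)^(1/0.633) = (139/6.38)^1.580.
139/6.38 = 21.787; 21.787^1.580 ≈ 130.03 hPa.
P_c = 1009 − 130.03 = 878.97 ≈ 879 hPa.

879 hPa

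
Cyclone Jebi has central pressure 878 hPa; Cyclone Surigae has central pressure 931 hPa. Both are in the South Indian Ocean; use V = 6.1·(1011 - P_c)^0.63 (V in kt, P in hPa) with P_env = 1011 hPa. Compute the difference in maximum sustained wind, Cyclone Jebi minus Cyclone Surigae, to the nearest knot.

Cyclone Jebi: ΔP = 133; V ≈ 6.1 × 133^0.63 ≈ 132.85 kt.
Cyclone Surigae: ΔP = 80; V ≈ 6.1 × 80^0.63 ≈ 96.44 kt.
Difference ≈ 132.85 − 96.44 = 36.41 → 36 kt.

36 kt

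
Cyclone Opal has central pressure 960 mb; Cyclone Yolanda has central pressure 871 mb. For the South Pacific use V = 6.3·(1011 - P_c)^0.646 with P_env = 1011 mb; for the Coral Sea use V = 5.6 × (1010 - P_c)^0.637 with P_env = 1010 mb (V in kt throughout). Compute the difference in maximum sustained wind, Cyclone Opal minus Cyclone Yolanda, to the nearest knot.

-50 kt

Cyclone Opal: ΔP = 51; V ≈ 6.3 × 51^0.646 ≈ 79.88 kt.
Cyclone Yolanda: ΔP = 139; V ≈ 5.6 × 139^0.637 ≈ 129.80 kt.
Difference ≈ 79.88 − 129.80 = -49.92 → -50 kt.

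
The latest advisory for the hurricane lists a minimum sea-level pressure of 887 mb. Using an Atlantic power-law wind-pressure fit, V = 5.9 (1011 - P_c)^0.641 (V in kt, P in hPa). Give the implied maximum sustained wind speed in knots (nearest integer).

ΔP = 1011 − 887 = 124 mb.
124^0.641 ≈ 21.973.
V ≈ 5.9 × 21.973 ≈ 129.6 kt.

130 kt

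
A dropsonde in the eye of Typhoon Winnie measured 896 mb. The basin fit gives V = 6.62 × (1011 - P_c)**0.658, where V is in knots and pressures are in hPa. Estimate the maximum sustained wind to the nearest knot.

ΔP = 1011 − 896 = 115 mb.
115^0.658 ≈ 22.695.
V ≈ 6.62 × 22.695 ≈ 150.2 kt.

150 kt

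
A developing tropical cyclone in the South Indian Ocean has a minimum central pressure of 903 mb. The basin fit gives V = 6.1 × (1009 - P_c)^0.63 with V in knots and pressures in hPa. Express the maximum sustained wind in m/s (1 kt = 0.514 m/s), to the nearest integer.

59 m/s

ΔP = 1009 − 903 = 106 mb.
V ≈ 6.1 × 106^0.63 = 6.1 × 18.877 ≈ 115.152 kt.
115.152 × 0.514 ≈ 59.19 m/s → 59 m/s.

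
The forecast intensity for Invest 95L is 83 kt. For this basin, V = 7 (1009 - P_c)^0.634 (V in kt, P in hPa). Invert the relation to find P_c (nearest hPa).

960 hPa

ΔP = (V / 7)^(1/0.634) = (83/7)^1.577.
83/7 = 11.857; 11.857^1.577 ≈ 49.43 hPa.
P_c = 1009 − 49.43 = 959.57 ≈ 960 hPa.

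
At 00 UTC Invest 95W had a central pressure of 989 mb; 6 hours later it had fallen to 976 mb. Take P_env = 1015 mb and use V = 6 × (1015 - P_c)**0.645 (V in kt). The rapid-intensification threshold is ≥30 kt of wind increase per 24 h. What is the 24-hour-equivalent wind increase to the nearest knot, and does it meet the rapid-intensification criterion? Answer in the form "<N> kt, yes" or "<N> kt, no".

V₁: ΔP = 26, V ≈ 6 × 26^0.645 ≈ 49.07 kt.
V₂: ΔP = 39, V ≈ 6 × 39^0.645 ≈ 63.74 kt.
ΔV over 6 h = 14.67 kt → 24 h equivalent = 14.67 × 24/6 ≈ 58.68 kt.
59 kt ≥ 30 kt ⇒ rapid intensification.

59 kt, yes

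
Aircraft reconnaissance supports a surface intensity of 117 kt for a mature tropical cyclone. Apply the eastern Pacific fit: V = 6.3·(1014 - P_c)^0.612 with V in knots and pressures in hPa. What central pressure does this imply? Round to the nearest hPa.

896 hPa

ΔP = (V / 6.3)^(1/0.612) = (117/6.3)^1.634.
117/6.3 = 18.571; 18.571^1.634 ≈ 118.38 hPa.
P_c = 1014 − 118.38 = 895.62 ≈ 896 hPa.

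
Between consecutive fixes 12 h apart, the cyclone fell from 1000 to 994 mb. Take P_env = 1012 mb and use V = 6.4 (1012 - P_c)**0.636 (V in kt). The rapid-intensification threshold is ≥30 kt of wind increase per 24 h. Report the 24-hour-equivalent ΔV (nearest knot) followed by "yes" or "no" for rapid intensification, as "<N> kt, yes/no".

V₁: ΔP = 12, V ≈ 6.4 × 12^0.636 ≈ 31.08 kt.
V₂: ΔP = 18, V ≈ 6.4 × 18^0.636 ≈ 40.23 kt.
ΔV over 12 h = 9.15 kt → 24 h equivalent = 9.15 × 24/12 ≈ 18.30 kt.
18 kt < 30 kt ⇒ not rapid intensification.

18 kt, no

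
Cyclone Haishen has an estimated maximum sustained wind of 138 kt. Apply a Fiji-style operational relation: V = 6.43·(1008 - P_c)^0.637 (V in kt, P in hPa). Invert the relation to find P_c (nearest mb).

ΔP = (V / 6.43)^(1/0.637) = (138/6.43)^1.570.
138/6.43 = 21.462; 21.462^1.570 ≈ 123.18 mb.
P_c = 1008 − 123.18 = 884.82 ≈ 885 mb.

885 mb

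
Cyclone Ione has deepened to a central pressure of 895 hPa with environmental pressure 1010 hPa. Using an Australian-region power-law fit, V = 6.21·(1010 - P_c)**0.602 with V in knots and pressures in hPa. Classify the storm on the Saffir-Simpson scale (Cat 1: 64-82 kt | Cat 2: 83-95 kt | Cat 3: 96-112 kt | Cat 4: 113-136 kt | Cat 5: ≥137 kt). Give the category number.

3

ΔP = 1010 − 895 = 115 hPa.
V ≈ 6.21 × 115^0.602 = 6.21 × 17.40 ≈ 108 kt.
108 kt falls in the Category 3 band.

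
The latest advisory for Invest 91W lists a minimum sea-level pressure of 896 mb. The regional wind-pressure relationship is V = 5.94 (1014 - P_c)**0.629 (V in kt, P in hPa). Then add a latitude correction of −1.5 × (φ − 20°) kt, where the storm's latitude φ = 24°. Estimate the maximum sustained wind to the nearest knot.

113 kt

ΔP = 1014 − 896 = 118 mb.
118^0.629 ≈ 20.101.
V ≈ 5.94 × 20.101 ≈ 119.4 kt.
Latitude correction: −1.5 × (24 − 20) = -6 kt.
Corrected V ≈ 113.4 kt → 113 kt.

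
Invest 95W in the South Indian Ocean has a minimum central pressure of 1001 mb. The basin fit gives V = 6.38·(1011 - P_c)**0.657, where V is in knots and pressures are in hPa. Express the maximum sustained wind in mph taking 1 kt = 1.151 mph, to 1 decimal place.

ΔP = 1011 − 1001 = 10 mb.
V ≈ 6.38 × 10^0.657 = 6.38 × 4.539 ≈ 28.961 kt.
28.961 × 1.151 ≈ 33.33 mph → 33.3 mph.

33.3 mph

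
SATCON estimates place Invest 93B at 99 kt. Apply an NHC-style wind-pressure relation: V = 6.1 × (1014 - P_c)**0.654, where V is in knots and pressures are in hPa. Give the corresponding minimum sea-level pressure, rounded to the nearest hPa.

ΔP = (V / 6.1)^(1/0.654) = (99/6.1)^1.529.
99/6.1 = 16.230; 16.230^1.529 ≈ 70.90 hPa.
P_c = 1014 − 70.90 = 943.10 ≈ 943 hPa.

943 hPa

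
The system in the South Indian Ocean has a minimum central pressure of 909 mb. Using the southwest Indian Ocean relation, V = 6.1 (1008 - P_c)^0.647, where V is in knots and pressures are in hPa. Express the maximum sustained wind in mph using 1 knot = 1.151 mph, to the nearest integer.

ΔP = 1008 − 909 = 99 mb.
V ≈ 6.1 × 99^0.647 = 6.1 × 19.551 ≈ 119.263 kt.
119.263 × 1.151 ≈ 137.27 mph → 137 mph.

137 mph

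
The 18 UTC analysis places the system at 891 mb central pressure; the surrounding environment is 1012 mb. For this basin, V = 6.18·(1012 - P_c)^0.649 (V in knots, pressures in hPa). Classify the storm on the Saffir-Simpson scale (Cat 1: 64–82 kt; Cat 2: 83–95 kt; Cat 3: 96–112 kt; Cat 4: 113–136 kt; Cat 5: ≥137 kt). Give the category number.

ΔP = 1012 − 891 = 121 mb.
V ≈ 6.18 × 121^0.649 = 6.18 × 22.48 ≈ 139 kt.
139 kt falls in the Category 5 band.

5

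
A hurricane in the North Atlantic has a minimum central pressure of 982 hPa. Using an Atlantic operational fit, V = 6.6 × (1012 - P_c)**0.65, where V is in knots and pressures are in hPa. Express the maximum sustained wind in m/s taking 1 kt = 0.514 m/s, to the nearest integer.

ΔP = 1012 − 982 = 30 hPa.
V ≈ 6.6 × 30^0.65 = 6.6 × 9.123 ≈ 60.211 kt.
60.211 × 0.514 ≈ 30.95 m/s → 31 m/s.

31 m/s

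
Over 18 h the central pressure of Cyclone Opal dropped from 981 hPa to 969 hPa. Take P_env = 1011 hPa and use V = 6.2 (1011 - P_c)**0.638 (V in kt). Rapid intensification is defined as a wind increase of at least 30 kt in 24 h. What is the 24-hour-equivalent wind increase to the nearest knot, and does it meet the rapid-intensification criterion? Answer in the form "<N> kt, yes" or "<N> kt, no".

17 kt, no

V₁: ΔP = 30, V ≈ 6.2 × 30^0.638 ≈ 54.30 kt.
V₂: ΔP = 42, V ≈ 6.2 × 42^0.638 ≈ 67.30 kt.
ΔV over 18 h = 13.00 kt → 24 h equivalent = 13.00 × 24/18 ≈ 17.33 kt.
17 kt < 30 kt ⇒ not rapid intensification.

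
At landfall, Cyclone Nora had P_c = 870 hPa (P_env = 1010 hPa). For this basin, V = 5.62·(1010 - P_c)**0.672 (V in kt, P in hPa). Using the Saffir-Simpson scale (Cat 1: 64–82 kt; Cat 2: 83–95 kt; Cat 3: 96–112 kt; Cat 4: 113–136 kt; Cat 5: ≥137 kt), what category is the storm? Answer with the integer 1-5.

ΔP = 1010 − 870 = 140 hPa.
V ≈ 5.62 × 140^0.672 = 5.62 × 27.68 ≈ 156 kt.
156 kt falls in the Category 5 band.

5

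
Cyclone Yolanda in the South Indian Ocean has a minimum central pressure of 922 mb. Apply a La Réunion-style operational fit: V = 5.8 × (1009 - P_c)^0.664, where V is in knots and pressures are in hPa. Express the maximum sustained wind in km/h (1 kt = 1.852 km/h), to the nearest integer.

208 km/h

ΔP = 1009 − 922 = 87 mb.
V ≈ 5.8 × 87^0.664 = 5.8 × 19.402 ≈ 112.530 kt.
112.530 × 1.852 ≈ 208.41 km/h → 208 km/h.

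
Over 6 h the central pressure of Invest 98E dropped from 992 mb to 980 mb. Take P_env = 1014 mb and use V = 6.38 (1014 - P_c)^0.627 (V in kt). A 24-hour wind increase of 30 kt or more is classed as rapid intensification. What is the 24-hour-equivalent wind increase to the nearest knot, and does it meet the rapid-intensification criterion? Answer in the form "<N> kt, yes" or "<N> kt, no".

V₁: ΔP = 22, V ≈ 6.38 × 22^0.627 ≈ 44.31 kt.
V₂: ΔP = 34, V ≈ 6.38 × 34^0.627 ≈ 58.22 kt.
ΔV over 6 h = 13.91 kt → 24 h equivalent = 13.91 × 24/6 ≈ 55.64 kt.
56 kt ≥ 30 kt ⇒ rapid intensification.

56 kt, yes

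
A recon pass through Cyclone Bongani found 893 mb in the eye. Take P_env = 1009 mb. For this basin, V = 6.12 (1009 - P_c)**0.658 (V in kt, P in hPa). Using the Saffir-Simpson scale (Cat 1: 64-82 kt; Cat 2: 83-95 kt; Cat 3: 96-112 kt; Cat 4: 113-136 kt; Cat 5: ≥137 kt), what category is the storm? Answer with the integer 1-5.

5

ΔP = 1009 − 893 = 116 mb.
V ≈ 6.12 × 116^0.658 = 6.12 × 22.83 ≈ 140 kt.
140 kt falls in the Category 5 band.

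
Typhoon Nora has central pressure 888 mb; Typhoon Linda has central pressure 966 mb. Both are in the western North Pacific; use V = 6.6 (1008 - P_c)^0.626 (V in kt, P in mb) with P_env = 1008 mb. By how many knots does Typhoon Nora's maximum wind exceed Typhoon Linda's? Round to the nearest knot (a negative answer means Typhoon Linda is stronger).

64 kt

Typhoon Nora: ΔP = 120; V ≈ 6.6 × 120^0.626 ≈ 132.16 kt.
Typhoon Linda: ΔP = 42; V ≈ 6.6 × 42^0.626 ≈ 68.50 kt.
Difference ≈ 132.16 − 68.50 = 63.66 → 64 kt.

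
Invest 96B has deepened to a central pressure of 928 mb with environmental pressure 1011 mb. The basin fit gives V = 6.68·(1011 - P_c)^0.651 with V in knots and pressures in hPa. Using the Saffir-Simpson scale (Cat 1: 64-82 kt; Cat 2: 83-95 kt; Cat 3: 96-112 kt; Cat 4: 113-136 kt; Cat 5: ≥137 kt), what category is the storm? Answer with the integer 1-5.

4

ΔP = 1011 − 928 = 83 mb.
V ≈ 6.68 × 83^0.651 = 6.68 × 17.75 ≈ 119 kt.
119 kt falls in the Category 4 band.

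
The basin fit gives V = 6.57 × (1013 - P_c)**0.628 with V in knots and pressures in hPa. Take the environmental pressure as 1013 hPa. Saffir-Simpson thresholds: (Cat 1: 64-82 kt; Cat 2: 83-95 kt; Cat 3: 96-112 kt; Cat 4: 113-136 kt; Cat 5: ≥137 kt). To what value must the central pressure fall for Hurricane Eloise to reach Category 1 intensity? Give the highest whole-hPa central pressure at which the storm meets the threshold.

Category 1 begins at V = 64 kt.
Required ΔP = (64/6.57)^(1/0.628) = 9.741^1.592 ≈ 37.52 hPa.
P_c ≤ 1013 − 37.52 = 975.48, so the highest integer P_c is 975 hPa.

975 hPa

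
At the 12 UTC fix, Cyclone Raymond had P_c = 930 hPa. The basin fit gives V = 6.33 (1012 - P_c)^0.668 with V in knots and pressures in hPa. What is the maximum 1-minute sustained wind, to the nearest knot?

120 kt

ΔP = 1012 − 930 = 82 hPa.
82^0.668 ≈ 18.986.
V ≈ 6.33 × 18.986 ≈ 120.2 kt.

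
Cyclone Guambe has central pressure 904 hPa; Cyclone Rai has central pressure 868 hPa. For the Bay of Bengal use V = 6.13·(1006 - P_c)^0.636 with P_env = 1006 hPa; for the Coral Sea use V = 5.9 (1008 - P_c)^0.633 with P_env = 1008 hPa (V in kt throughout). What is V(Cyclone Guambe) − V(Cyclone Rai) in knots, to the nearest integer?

Cyclone Guambe: ΔP = 102; V ≈ 6.13 × 102^0.636 ≈ 116.13 kt.
Cyclone Rai: ΔP = 140; V ≈ 5.9 × 140^0.633 ≈ 134.69 kt.
Difference ≈ 116.13 − 134.69 = -18.56 → -19 kt.

-19 kt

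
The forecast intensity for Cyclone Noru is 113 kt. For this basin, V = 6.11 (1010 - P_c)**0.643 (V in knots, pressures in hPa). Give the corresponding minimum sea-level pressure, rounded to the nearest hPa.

917 hPa

ΔP = (V / 6.11)^(1/0.643) = (113/6.11)^1.555.
113/6.11 = 18.494; 18.494^1.555 ≈ 93.43 hPa.
P_c = 1010 − 93.43 = 916.57 ≈ 917 hPa.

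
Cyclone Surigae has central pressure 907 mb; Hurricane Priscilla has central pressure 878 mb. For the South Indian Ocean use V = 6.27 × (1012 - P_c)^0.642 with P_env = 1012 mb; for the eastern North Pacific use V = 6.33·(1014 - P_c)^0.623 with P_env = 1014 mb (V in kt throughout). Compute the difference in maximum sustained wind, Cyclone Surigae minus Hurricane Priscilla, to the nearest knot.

Cyclone Surigae: ΔP = 105; V ≈ 6.27 × 105^0.642 ≈ 124.41 kt.
Hurricane Priscilla: ΔP = 136; V ≈ 6.33 × 136^0.623 ≈ 135.08 kt.
Difference ≈ 124.41 − 135.08 = -10.67 → -11 kt.

-11 kt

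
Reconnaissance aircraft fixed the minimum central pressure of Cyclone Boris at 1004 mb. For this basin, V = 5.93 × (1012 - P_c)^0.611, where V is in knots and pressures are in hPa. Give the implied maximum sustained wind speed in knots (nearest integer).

ΔP = 1012 − 1004 = 8 mb.
8^0.611 ≈ 3.563.
V ≈ 5.93 × 3.563 ≈ 21.1 kt.

21 kt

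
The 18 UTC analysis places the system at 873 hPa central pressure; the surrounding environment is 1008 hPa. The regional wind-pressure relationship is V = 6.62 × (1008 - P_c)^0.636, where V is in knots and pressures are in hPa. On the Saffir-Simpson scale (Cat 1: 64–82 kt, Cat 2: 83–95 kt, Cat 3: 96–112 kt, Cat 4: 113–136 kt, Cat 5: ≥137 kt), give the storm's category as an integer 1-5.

5

ΔP = 1008 − 873 = 135 hPa.
V ≈ 6.62 × 135^0.636 = 6.62 × 22.64 ≈ 150 kt.
150 kt falls in the Category 5 band.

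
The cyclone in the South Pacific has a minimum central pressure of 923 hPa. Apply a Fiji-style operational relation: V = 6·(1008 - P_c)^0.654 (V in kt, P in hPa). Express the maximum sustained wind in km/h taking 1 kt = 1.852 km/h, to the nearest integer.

ΔP = 1008 − 923 = 85 hPa.
V ≈ 6 × 85^0.654 = 6 × 18.274 ≈ 109.646 kt.
109.646 × 1.852 ≈ 203.06 km/h → 203 km/h.

203 km/h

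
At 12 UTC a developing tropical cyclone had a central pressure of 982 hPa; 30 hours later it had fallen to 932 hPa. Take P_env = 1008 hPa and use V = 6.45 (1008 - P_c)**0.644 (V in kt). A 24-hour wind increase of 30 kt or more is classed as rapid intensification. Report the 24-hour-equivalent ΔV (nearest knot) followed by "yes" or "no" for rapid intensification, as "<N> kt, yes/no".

V₁: ΔP = 26, V ≈ 6.45 × 26^0.644 ≈ 52.58 kt.
V₂: ΔP = 76, V ≈ 6.45 × 76^0.644 ≈ 104.91 kt.
ΔV over 30 h = 52.33 kt → 24 h equivalent = 52.33 × 24/30 ≈ 41.86 kt.
42 kt ≥ 30 kt ⇒ rapid intensification.

42 kt, yes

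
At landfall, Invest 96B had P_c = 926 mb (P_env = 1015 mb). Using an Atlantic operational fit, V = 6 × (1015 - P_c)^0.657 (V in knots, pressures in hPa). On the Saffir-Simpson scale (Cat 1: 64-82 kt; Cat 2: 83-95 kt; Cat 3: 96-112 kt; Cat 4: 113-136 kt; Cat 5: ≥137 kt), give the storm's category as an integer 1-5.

4

ΔP = 1015 − 926 = 89 mb.
V ≈ 6 × 89^0.657 = 6 × 19.09 ≈ 115 kt.
115 kt falls in the Category 4 band.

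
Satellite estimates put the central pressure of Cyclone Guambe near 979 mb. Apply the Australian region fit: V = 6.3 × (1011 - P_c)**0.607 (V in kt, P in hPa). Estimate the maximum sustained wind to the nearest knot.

ΔP = 1011 − 979 = 32 mb.
32^0.607 ≈ 8.196.
V ≈ 6.3 × 8.196 ≈ 51.6 kt.

52 kt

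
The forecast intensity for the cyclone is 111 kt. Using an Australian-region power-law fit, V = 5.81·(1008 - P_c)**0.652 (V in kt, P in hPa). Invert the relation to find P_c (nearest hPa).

916 hPa

ΔP = (V / 5.81)^(1/0.652) = (111/5.81)^1.534.
111/5.81 = 19.105; 19.105^1.534 ≈ 92.25 hPa.
P_c = 1008 − 92.25 = 915.75 ≈ 916 hPa.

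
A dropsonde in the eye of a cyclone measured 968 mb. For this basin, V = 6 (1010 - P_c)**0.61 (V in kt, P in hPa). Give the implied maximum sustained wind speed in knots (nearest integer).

ΔP = 1010 − 968 = 42 mb.
42^0.61 ≈ 9.776.
V ≈ 6 × 9.776 ≈ 58.7 kt.

59 kt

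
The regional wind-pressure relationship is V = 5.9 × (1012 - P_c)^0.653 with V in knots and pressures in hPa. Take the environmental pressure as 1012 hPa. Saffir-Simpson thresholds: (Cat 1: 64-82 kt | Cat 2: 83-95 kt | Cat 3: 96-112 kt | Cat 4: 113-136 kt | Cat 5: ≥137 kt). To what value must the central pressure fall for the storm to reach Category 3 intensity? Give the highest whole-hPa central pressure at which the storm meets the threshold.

Category 3 begins at V = 96 kt.
Required ΔP = (96/5.9)^(1/0.653) = 16.271^1.531 ≈ 71.64 hPa.
P_c ≤ 1012 − 71.64 = 940.36, so the highest integer P_c is 940 hPa.

940 hPa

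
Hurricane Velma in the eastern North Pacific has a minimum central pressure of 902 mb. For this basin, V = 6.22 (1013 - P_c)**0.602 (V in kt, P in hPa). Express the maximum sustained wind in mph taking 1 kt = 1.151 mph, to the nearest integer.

122 mph

ΔP = 1013 − 902 = 111 mb.
V ≈ 6.22 × 111^0.602 = 6.22 × 17.033 ≈ 105.944 kt.
105.944 × 1.151 ≈ 121.94 mph → 122 mph.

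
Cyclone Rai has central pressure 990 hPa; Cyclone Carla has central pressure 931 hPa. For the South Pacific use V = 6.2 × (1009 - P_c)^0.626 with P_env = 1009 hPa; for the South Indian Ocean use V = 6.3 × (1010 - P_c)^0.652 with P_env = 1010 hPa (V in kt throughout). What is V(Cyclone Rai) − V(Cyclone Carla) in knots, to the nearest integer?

Cyclone Rai: ΔP = 19; V ≈ 6.2 × 19^0.626 ≈ 39.16 kt.
Cyclone Carla: ΔP = 79; V ≈ 6.3 × 79^0.652 ≈ 108.79 kt.
Difference ≈ 39.16 − 108.79 = -69.63 → -70 kt.

-70 kt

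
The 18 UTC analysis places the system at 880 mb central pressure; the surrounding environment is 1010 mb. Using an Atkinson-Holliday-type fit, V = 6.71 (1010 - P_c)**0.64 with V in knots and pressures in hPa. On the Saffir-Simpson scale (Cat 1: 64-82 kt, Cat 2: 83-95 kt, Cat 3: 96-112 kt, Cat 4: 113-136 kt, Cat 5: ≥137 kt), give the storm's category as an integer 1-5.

5

ΔP = 1010 − 880 = 130 mb.
V ≈ 6.71 × 130^0.64 = 6.71 × 22.54 ≈ 151 kt.
151 kt falls in the Category 5 band.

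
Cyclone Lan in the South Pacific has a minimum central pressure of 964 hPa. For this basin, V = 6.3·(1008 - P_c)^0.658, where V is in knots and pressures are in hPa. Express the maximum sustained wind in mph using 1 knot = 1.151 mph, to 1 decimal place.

ΔP = 1008 − 964 = 44 hPa.
V ≈ 6.3 × 44^0.658 = 6.3 × 12.061 ≈ 75.986 kt.
75.986 × 1.151 ≈ 87.46 mph → 87.5 mph.

87.5 mph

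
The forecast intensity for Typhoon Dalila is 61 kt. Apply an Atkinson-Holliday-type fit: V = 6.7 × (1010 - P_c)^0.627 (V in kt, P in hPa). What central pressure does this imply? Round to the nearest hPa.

ΔP = (V / 6.7)^(1/0.627) = (61/6.7)^1.595.
61/6.7 = 9.104; 9.104^1.595 ≈ 33.88 hPa.
P_c = 1010 − 33.88 = 976.12 ≈ 976 hPa.

976 hPa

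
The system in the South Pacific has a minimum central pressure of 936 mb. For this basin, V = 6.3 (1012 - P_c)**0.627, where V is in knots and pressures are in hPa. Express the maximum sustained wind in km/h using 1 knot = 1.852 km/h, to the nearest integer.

176 km/h

ΔP = 1012 − 936 = 76 mb.
V ≈ 6.3 × 76^0.627 = 6.3 × 15.110 ≈ 95.194 kt.
95.194 × 1.852 ≈ 176.30 km/h → 176 km/h.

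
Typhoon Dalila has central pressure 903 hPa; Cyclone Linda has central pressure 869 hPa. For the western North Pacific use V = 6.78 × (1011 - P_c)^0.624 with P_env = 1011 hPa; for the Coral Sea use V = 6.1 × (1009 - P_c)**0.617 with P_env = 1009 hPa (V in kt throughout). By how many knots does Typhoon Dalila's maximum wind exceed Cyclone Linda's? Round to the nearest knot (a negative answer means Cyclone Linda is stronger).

-3 kt

Typhoon Dalila: ΔP = 108; V ≈ 6.78 × 108^0.624 ≈ 125.92 kt.
Cyclone Linda: ΔP = 140; V ≈ 6.1 × 140^0.617 ≈ 128.67 kt.
Difference ≈ 125.92 − 128.67 = -2.75 → -3 kt.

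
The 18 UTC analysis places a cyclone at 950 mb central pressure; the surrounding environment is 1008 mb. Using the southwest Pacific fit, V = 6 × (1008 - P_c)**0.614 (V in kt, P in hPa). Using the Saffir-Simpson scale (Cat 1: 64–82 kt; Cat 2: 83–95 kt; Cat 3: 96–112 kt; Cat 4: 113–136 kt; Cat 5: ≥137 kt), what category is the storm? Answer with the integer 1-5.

ΔP = 1008 − 950 = 58 mb.
V ≈ 6 × 58^0.614 = 6 × 12.10 ≈ 73 kt.
73 kt falls in the Category 1 band.

1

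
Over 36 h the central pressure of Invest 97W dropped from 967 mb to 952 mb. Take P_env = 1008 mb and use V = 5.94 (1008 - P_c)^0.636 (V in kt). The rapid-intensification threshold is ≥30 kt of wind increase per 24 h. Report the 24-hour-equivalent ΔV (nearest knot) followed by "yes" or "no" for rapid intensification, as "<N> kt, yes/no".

V₁: ΔP = 41, V ≈ 5.94 × 41^0.636 ≈ 63.03 kt.
V₂: ΔP = 56, V ≈ 5.94 × 56^0.636 ≈ 76.85 kt.
ΔV over 36 h = 13.82 kt → 24 h equivalent = 13.82 × 24/36 ≈ 9.21 kt.
9 kt < 30 kt ⇒ not rapid intensification.

9 kt, no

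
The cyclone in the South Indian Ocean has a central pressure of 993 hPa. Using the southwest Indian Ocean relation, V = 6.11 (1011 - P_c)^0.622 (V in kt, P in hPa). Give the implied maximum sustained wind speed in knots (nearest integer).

ΔP = 1011 − 993 = 18 hPa.
18^0.622 ≈ 6.036.
V ≈ 6.11 × 6.036 ≈ 36.9 kt.

37 kt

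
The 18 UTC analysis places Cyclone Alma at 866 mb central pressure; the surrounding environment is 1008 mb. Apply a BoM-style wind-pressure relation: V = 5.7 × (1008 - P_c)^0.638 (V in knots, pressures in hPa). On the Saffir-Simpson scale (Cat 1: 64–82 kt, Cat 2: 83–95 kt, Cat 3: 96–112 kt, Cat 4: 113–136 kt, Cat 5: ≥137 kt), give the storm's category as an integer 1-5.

ΔP = 1008 − 866 = 142 mb.
V ≈ 5.7 × 142^0.638 = 5.7 × 23.61 ≈ 135 kt.
135 kt falls in the Category 4 band.

4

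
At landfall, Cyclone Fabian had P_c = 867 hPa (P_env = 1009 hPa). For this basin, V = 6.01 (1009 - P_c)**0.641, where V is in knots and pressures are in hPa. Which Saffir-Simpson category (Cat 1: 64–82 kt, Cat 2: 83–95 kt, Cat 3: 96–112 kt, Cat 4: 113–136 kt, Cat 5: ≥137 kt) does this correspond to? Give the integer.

5

ΔP = 1009 − 867 = 142 hPa.
V ≈ 6.01 × 142^0.641 = 6.01 × 23.97 ≈ 144 kt.
144 kt falls in the Category 5 band.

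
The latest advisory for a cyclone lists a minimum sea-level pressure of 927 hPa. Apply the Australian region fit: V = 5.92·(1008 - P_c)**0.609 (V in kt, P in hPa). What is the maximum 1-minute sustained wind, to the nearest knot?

86 kt

ΔP = 1008 − 927 = 81 hPa.
81^0.609 ≈ 14.530.
V ≈ 5.92 × 14.530 ≈ 86.0 kt.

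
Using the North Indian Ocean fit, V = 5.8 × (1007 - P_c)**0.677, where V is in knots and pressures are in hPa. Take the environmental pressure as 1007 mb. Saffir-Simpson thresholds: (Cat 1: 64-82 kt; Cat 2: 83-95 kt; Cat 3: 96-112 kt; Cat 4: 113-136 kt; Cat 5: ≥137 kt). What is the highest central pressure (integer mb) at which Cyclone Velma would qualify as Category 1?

972 mb

Category 1 begins at V = 64 kt.
Required ΔP = (64/5.8)^(1/0.677) = 11.034^1.477 ≈ 34.69 mb.
P_c ≤ 1007 − 34.69 = 972.31, so the highest integer P_c is 972 mb.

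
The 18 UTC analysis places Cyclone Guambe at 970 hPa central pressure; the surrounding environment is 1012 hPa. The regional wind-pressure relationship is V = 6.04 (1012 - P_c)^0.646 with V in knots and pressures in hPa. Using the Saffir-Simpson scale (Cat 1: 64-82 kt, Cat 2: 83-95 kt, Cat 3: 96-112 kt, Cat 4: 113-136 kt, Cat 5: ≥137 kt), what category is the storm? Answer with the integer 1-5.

ΔP = 1012 − 970 = 42 hPa.
V ≈ 6.04 × 42^0.646 = 6.04 × 11.18 ≈ 68 kt.
68 kt falls in the Category 1 band.

1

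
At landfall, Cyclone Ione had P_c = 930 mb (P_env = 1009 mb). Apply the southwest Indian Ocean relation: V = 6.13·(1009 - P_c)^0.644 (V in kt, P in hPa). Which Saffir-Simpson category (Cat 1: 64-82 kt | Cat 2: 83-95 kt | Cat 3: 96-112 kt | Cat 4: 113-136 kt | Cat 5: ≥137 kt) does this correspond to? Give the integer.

3

ΔP = 1009 − 930 = 79 mb.
V ≈ 6.13 × 79^0.644 = 6.13 × 16.68 ≈ 102 kt.
102 kt falls in the Category 3 band.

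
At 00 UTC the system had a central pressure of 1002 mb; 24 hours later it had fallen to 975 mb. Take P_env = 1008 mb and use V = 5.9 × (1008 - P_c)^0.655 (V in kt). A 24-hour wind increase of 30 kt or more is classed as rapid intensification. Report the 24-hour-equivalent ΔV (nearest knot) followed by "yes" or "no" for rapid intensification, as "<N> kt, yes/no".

39 kt, yes

V₁: ΔP = 6, V ≈ 5.9 × 6^0.655 ≈ 19.08 kt.
V₂: ΔP = 33, V ≈ 5.9 × 33^0.655 ≈ 58.27 kt.
ΔV over 24 h = 39.19 kt → 24 h equivalent = 39.19 × 24/24 ≈ 39.19 kt.
39 kt ≥ 30 kt ⇒ rapid intensification.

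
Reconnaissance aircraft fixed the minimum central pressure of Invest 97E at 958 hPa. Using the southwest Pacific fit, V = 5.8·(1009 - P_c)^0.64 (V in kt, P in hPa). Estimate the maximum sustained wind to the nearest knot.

72 kt

ΔP = 1009 − 958 = 51 hPa.
51^0.64 ≈ 12.384.
V ≈ 5.8 × 12.384 ≈ 71.8 kt.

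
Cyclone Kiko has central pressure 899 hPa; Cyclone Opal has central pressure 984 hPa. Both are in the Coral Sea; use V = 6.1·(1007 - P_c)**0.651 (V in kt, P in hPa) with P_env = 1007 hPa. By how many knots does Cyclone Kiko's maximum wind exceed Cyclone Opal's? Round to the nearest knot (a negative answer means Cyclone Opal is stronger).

Cyclone Kiko: ΔP = 108; V ≈ 6.1 × 108^0.651 ≈ 128.55 kt.
Cyclone Opal: ΔP = 23; V ≈ 6.1 × 23^0.651 ≈ 46.97 kt.
Difference ≈ 128.55 − 46.97 = 81.58 → 82 kt.

82 kt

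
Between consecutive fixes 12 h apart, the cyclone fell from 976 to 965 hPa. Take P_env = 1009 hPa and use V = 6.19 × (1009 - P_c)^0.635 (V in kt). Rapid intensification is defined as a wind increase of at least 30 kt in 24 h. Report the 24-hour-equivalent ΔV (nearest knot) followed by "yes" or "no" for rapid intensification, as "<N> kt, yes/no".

V₁: ΔP = 33, V ≈ 6.19 × 33^0.635 ≈ 57.01 kt.
V₂: ΔP = 44, V ≈ 6.19 × 44^0.635 ≈ 68.44 kt.
ΔV over 12 h = 11.43 kt → 24 h equivalent = 11.43 × 24/12 ≈ 22.86 kt.
23 kt < 30 kt ⇒ not rapid intensification.

23 kt, no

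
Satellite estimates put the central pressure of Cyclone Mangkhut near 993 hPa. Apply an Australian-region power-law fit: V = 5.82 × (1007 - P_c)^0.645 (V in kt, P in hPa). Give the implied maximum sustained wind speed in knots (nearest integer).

32 kt

ΔP = 1007 − 993 = 14 hPa.
14^0.645 ≈ 5.486.
V ≈ 5.82 × 5.486 ≈ 31.9 kt.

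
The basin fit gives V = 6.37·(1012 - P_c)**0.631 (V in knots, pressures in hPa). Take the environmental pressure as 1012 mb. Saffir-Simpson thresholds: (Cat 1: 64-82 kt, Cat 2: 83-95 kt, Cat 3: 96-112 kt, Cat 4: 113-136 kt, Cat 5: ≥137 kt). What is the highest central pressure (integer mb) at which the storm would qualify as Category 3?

Category 3 begins at V = 96 kt.
Required ΔP = (96/6.37)^(1/0.631) = 15.071^1.585 ≈ 73.64 mb.
P_c ≤ 1012 − 73.64 = 938.36, so the highest integer P_c is 938 mb.

938 mb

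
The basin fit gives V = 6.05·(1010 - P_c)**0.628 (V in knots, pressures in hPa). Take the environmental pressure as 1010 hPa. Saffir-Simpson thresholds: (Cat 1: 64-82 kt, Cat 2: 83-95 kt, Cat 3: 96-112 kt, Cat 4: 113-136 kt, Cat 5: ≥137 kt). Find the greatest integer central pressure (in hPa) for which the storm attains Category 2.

Category 2 begins at V = 83 kt.
Required ΔP = (83/6.05)^(1/0.628) = 13.719^1.592 ≈ 64.72 hPa.
P_c ≤ 1010 − 64.72 = 945.28, so the highest integer P_c is 945 hPa.

945 hPa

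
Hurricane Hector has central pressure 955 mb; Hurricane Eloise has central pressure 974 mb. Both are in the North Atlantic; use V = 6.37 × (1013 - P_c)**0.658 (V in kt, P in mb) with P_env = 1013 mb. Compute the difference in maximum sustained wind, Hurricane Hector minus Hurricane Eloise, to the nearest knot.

Hurricane Hector: ΔP = 58; V ≈ 6.37 × 58^0.658 ≈ 92.15 kt.
Hurricane Eloise: ΔP = 39; V ≈ 6.37 × 39^0.658 ≈ 70.97 kt.
Difference ≈ 92.15 − 70.97 = 21.18 → 21 kt.

21 kt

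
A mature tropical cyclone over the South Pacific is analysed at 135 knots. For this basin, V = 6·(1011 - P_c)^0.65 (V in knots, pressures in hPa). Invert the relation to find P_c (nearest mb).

ΔP = (V / 6)^(1/0.65) = (135/6)^1.538.
135/6 = 22.500; 22.500^1.538 ≈ 120.30 mb.
P_c = 1011 − 120.30 = 890.70 ≈ 891 mb.

891 mb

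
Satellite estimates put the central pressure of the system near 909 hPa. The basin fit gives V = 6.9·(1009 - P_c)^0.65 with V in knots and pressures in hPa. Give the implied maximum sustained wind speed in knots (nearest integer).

ΔP = 1009 − 909 = 100 hPa.
100^0.65 ≈ 19.953.
V ≈ 6.9 × 19.953 ≈ 137.7 kt.

138 kt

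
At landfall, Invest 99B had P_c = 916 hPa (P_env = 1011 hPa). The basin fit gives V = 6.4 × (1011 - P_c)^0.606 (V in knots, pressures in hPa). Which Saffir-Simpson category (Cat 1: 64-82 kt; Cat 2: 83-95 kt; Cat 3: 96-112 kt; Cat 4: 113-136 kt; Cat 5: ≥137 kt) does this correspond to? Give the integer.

ΔP = 1011 − 916 = 95 hPa.
V ≈ 6.4 × 95^0.606 = 6.4 × 15.79 ≈ 101 kt.
101 kt falls in the Category 3 band.

3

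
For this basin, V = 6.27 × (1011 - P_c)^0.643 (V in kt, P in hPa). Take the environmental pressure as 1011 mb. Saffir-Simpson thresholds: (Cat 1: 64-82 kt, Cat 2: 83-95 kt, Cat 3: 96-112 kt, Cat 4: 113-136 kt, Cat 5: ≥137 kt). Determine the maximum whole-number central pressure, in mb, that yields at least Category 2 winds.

Category 2 begins at V = 83 kt.
Required ΔP = (83/6.27)^(1/0.643) = 13.238^1.555 ≈ 55.55 mb.
P_c ≤ 1011 − 55.55 = 955.45, so the highest integer P_c is 955 mb.

955 mb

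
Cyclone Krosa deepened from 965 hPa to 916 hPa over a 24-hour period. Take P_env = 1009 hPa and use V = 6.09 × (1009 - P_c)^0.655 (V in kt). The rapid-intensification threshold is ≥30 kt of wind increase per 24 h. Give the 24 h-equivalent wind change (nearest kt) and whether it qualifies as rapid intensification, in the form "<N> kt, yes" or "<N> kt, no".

46 kt, yes

V₁: ΔP = 44, V ≈ 6.09 × 44^0.655 ≈ 72.62 kt.
V₂: ΔP = 93, V ≈ 6.09 × 93^0.655 ≈ 118.57 kt.
ΔV over 24 h = 45.95 kt → 24 h equivalent = 45.95 × 24/24 ≈ 45.95 kt.
46 kt ≥ 30 kt ⇒ rapid intensification.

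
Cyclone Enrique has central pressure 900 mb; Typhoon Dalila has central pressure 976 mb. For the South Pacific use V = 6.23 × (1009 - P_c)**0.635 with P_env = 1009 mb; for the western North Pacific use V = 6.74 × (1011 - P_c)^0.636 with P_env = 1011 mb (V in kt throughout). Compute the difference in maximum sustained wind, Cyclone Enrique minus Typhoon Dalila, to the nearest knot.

Cyclone Enrique: ΔP = 109; V ≈ 6.23 × 109^0.635 ≈ 122.53 kt.
Typhoon Dalila: ΔP = 35; V ≈ 6.74 × 35^0.636 ≈ 64.67 kt.
Difference ≈ 122.53 − 64.67 = 57.86 → 58 kt.

58 kt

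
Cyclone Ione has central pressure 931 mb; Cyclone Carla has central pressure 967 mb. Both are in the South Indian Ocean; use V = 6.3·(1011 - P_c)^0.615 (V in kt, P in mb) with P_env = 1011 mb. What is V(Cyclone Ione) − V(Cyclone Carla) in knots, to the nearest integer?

Cyclone Ione: ΔP = 80; V ≈ 6.3 × 80^0.615 ≈ 93.27 kt.
Cyclone Carla: ΔP = 44; V ≈ 6.3 × 44^0.615 ≈ 64.57 kt.
Difference ≈ 93.27 − 64.57 = 28.70 → 29 kt.

29 kt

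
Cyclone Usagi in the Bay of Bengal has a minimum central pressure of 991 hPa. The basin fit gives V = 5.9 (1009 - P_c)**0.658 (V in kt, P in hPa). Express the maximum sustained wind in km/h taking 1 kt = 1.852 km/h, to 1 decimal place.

ΔP = 1009 − 991 = 18 hPa.
V ≈ 5.9 × 18^0.658 = 5.9 × 6.698 ≈ 39.520 kt.
39.520 × 1.852 ≈ 73.19 km/h → 73.2 km/h.

73.2 km/h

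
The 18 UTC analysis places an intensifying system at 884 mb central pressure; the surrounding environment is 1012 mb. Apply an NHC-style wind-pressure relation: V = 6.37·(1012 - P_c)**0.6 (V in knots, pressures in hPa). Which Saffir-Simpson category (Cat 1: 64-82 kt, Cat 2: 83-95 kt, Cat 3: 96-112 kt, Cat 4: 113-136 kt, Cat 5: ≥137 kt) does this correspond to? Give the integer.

ΔP = 1012 − 884 = 128 mb.
V ≈ 6.37 × 128^0.6 = 6.37 × 18.38 ≈ 117 kt.
117 kt falls in the Category 4 band.

4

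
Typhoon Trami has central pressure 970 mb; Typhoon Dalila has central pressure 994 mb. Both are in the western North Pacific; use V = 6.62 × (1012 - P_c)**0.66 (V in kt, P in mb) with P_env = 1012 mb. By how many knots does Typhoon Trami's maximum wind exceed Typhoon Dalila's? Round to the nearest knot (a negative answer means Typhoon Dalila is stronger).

33 kt

Typhoon Trami: ΔP = 42; V ≈ 6.62 × 42^0.66 ≈ 78.02 kt.
Typhoon Dalila: ΔP = 18; V ≈ 6.62 × 18^0.66 ≈ 44.60 kt.
Difference ≈ 78.02 − 44.60 = 33.42 → 33 kt.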